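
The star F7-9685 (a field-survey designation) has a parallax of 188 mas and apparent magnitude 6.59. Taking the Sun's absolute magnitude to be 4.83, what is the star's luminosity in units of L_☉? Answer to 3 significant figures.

L/L_☉ ≈ 0.0559

d = 1/p = 1000/188 mas = 5.319 pc
M = m − 5 log₁₀ d + 5 = 6.59 − 5·0.7258 + 5 = 7.961
M − M_☉ = 7.961 − 4.83 = 3.131
L/L_☉ = 10^(−0.4 × 3.131) = 0.05594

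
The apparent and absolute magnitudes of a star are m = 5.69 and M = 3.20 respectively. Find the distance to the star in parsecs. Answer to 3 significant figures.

Distance modulus: m − M = 5.69 − (3.20) = 2.490
m − M = 5 log₁₀ d − 5
log₁₀ d = (m − M)/5 + 1 = 1.4980
d = 10^1.4980 = 31.48 pc

d ≈ 31.5 pc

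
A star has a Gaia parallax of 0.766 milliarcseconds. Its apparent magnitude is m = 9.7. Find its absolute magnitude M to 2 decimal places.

M ≈ -0.88

p = 0.766 mas = 7.66×10^-4″ → d = 1/p = 1305 pc
5 log₁₀(d/10 pc) = 5 log₁₀(1305) − 5 = 10.579
M = m − 5 log₁₀(d/10) = 9.7 − 10.579 = -0.879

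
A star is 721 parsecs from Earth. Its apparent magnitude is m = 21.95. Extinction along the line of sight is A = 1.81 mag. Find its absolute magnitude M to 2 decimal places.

M ≈ 10.85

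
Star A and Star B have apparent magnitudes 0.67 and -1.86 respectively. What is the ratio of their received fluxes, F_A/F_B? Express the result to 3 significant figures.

Δm = 0.67 − (-1.86) = 2.53
Flux ratio = 10^(−0.4 Δm) = 10^(−0.4 × 2.53) = 10^-1.012 = 0.09727

F_A/F_B ≈ 0.0973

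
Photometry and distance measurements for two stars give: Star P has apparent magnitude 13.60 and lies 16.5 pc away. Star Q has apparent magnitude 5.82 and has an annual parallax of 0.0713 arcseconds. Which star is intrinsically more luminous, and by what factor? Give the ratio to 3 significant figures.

Star Q is more luminous, by a factor of 935.

Star P: M = m − 5 log₁₀ d + 5 = 13.60 − 5·1.2175 + 5 = 12.513
Star Q: d = 1/p = 1/0.0713″ = 14.03 pc
Star Q: M = m − 5 log₁₀ d + 5 = 5.82 − 5·1.1469 + 5 = 5.085
ΔM = M_P − M_Q = 12.513 − (5.085) = 7.427; smaller M is more luminous → Star Q.
L ratio = 10^(0.4 |ΔM|) = 10^2.971 = 935.1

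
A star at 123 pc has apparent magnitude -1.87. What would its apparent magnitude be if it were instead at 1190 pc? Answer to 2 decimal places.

Flux ∝ 1/d², so Δm = 5 log₁₀(d₂/d₁) = 5 log₁₀(1190/123) = 4.928
m₂ = m₁ + Δm = -1.87 + (4.928) = 3.058

m ≈ 3.06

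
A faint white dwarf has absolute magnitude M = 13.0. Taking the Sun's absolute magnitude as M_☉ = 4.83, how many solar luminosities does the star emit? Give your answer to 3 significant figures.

L/L_☉ ≈ 5.40×10^-4

M − M_☉ = 13.0 − 4.83 = 8.170
L/L_☉ = 10^(−0.4 (M − M_☉)) = 10^-3.268 = 5.395×10^-4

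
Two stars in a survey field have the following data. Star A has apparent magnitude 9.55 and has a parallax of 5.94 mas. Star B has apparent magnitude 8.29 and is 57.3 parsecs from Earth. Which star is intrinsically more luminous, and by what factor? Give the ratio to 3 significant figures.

Star A: p = 5.94 mas = 5.94×10^-3″ → d = 1/p = 168.4 pc
Star A: M = m − 5 log₁₀ d + 5 = 9.55 − 5·2.2262 + 5 = 3.419
Star B: M = m − 5 log₁₀ d + 5 = 8.29 − 5·1.7582 + 5 = 4.499
ΔM = M_A − M_B = 3.419 − (4.499) = -1.080; smaller M is more luminous → Star A.
L ratio = 10^(0.4 |ΔM|) = 10^0.432 = 2.705

Star A is more luminous, by a factor of 2.70.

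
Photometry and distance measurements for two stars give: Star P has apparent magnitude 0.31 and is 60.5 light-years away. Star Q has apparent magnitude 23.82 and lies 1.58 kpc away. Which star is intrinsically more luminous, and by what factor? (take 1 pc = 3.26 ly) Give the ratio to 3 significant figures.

Star P: d = 60.5 ly / 3.26 = 18.56 pc
Star P: M = m − 5 log₁₀ d + 5 = 0.31 − 5·1.2685 + 5 = -1.033
Star Q: d = 1.58 kpc = 1580 pc
Star Q: M = m − 5 log₁₀ d + 5 = 23.82 − 5·3.1987 + 5 = 12.827
ΔM = M_P − M_Q = -1.033 − (12.827) = -13.859; smaller M is more luminous → Star P.
L ratio = 10^(0.4 |ΔM|) = 10^5.544 = 349800

Star P is more luminous, by a factor of 350000.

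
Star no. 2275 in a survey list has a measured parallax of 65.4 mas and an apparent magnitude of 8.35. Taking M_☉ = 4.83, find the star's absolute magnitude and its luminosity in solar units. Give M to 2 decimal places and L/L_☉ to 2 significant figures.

M ≈ 7.43; L/L_☉ ≈ 0.091

d = 1/p = 1000/65.4 mas = 15.29 pc
M = m − 5 log₁₀ d + 5 = 8.35 − 5·1.1844 + 5 = 7.428
M − M_☉ = 7.428 − 4.83 = 2.598
L/L_☉ = 10^(−0.4 × 2.598) = 0.09138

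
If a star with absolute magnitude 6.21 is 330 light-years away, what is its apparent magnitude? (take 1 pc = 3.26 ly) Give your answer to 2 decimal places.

d = 330 ly / 3.26 = 101.2 pc
m = M + 5 log₁₀ d − 5 = 6.21 + 5·2.0053 − 5 = 11.236

m ≈ 11.24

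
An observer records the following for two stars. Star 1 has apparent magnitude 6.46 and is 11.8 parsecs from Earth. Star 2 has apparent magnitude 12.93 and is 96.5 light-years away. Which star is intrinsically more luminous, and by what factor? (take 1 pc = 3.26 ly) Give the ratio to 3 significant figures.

Star 1: M = m − 5 log₁₀ d + 5 = 6.46 − 5·1.0719 + 5 = 6.101
Star 2: d = 96.5 ly / 3.26 = 29.60 pc
Star 2: M = m − 5 log₁₀ d + 5 = 12.93 − 5·1.4713 + 5 = 10.573
ΔM = M_1 − M_2 = 6.101 − (10.573) = -4.473; smaller M is more luminous → Star 1.
L ratio = 10^(0.4 |ΔM|) = 10^1.789 = 61.54

Star 1 is more luminous, by a factor of 61.5.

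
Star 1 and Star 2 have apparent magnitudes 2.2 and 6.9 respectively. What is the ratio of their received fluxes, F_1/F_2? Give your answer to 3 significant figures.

F_1/F_2 ≈ 75.9

Δm = 2.2 − (6.9) = -4.7
Flux ratio = 10^(−0.4 Δm) = 10^(−0.4 × -4.7) = 10^1.880 = 75.86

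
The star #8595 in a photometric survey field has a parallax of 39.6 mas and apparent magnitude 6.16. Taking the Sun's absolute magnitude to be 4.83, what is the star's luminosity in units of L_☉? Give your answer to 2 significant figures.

L/L_☉ ≈ 1.9

d = 1/p = 1000/39.6 mas = 25.25 pc
M = m − 5 log₁₀ d + 5 = 6.16 − 5·1.4023 + 5 = 4.148
M − M_☉ = 4.148 − 4.83 = -0.682
L/L_☉ = 10^(−0.4 × -0.682) = 1.873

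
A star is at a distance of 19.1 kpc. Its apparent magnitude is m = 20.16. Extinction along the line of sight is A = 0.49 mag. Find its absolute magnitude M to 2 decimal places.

M ≈ 3.26

d = 19.1 kpc = 19100 pc
5 log₁₀(d/10 pc) = 5 log₁₀(19100) − 5 = 16.405
M = m − 5 log₁₀(d/10) − A = 20.16 − 16.405 − 0.49 = 3.265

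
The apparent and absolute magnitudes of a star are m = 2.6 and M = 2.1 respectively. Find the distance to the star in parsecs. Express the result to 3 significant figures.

d ≈ 12.6 pc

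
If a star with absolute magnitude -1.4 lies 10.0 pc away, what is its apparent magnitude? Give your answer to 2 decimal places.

m = M + 5 log₁₀ d − 5 = -1.4 + 5·1.0000 − 5 = -1.400

m ≈ -1.40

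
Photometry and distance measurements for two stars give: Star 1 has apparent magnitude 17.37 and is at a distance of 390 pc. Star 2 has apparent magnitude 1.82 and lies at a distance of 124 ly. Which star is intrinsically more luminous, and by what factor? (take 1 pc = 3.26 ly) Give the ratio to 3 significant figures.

Star 2 is more luminous, by a factor of 15800.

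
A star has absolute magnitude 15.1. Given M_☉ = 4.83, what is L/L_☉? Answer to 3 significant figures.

L/L_☉ ≈ 7.80×10^-5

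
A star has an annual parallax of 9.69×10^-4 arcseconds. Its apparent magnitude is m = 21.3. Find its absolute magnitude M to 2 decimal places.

M ≈ 11.23

d = 1/p = 1/9.69×10^-4″ = 1032 pc
5 log₁₀(d/10 pc) = 5 log₁₀(1032) − 5 = 10.068
M = m − 5 log₁₀(d/10) = 21.3 − 10.068 = 11.232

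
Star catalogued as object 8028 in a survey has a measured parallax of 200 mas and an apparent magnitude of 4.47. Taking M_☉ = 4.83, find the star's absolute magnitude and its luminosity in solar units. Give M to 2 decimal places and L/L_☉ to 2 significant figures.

d = 1/p = 1000/200 mas = 5.000 pc
M = m − 5 log₁₀ d + 5 = 4.47 − 5·0.6990 + 5 = 5.975
M − M_☉ = 5.975 − 4.83 = 1.145
L/L_☉ = 10^(−0.4 × 1.145) = 0.3483

M ≈ 5.98; L/L_☉ ≈ 0.35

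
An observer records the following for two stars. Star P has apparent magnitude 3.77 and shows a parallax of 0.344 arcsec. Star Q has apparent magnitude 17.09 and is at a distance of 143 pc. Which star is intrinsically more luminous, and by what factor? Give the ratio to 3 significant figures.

Star P: d = 1/p = 1/0.344″ = 2.907 pc
Star P: M = m − 5 log₁₀ d + 5 = 3.77 − 5·0.4634 + 5 = 6.453
Star Q: M = m − 5 log₁₀ d + 5 = 17.09 − 5·2.1553 + 5 = 11.313
ΔM = M_P − M_Q = 6.453 − (11.313) = -4.861; smaller M is more luminous → Star P.
L ratio = 10^(0.4 |ΔM|) = 10^1.944 = 87.94

Star P is more luminous, by a factor of 87.9.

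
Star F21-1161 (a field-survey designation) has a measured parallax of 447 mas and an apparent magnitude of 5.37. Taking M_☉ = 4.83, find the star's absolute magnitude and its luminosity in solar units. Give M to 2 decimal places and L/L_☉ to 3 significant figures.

d = 1/p = 1000/447 mas = 2.237 pc
M = m − 5 log₁₀ d + 5 = 5.37 − 5·0.3497 + 5 = 8.622
M − M_☉ = 8.622 − 4.83 = 3.792
L/L_☉ = 10^(−0.4 × 3.792) = 0.03044

M ≈ 8.62; L/L_☉ ≈ 0.0304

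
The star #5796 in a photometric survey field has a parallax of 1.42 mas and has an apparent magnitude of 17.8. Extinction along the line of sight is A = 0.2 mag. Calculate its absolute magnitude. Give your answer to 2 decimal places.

M ≈ 8.36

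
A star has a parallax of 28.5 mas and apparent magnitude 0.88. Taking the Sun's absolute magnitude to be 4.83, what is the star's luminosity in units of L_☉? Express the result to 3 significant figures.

d = 1/p = 1000/28.5 mas = 35.09 pc
M = m − 5 log₁₀ d + 5 = 0.88 − 5·1.5452 + 5 = -1.846
M − M_☉ = -1.846 − 4.83 = -6.676
L/L_☉ = 10^(−0.4 × -6.676) = 468.1

L/L_☉ ≈ 468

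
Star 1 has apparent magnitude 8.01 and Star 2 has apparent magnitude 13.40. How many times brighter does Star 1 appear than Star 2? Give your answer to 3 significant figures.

143

Magnitude difference = -5.39
Flux ratio = 10^(−0.4 Δm) = 10^(−0.4 × -5.39) = 10^2.156 = 143.2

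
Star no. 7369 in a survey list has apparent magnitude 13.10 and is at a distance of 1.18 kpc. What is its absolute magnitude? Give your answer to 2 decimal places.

M ≈ 2.74

d = 1.18 kpc = 1180 pc
5 log₁₀(d/10 pc) = 5 log₁₀(1180) − 5 = 10.359
M = m − 5 log₁₀(d/10) = 13.10 − 10.359 = 2.741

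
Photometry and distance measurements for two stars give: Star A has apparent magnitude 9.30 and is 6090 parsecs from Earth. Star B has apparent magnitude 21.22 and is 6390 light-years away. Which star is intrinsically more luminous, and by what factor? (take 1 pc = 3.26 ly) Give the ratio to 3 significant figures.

Star A is more luminous, by a factor of 566000.

Star A: M = m − 5 log₁₀ d + 5 = 9.30 − 5·3.7846 + 5 = -4.623
Star B: d = 6390 ly / 3.26 = 1960 pc
Star B: M = m − 5 log₁₀ d + 5 = 21.22 − 5·3.2923 + 5 = 9.759
ΔM = M_A − M_B = -4.623 − (9.759) = -14.382; smaller M is more luminous → Star A.
L ratio = 10^(0.4 |ΔM|) = 10^5.753 = 565800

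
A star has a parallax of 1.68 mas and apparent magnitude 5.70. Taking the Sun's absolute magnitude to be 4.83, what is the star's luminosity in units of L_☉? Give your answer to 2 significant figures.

L/L_☉ ≈ 1600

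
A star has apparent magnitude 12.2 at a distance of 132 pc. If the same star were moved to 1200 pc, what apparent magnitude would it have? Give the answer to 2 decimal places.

Flux ∝ 1/d², so Δm = 5 log₁₀(d₂/d₁) = 5 log₁₀(1200/132) = 4.793
m₂ = m₁ + Δm = 12.2 + (4.793) = 16.993

m ≈ 16.99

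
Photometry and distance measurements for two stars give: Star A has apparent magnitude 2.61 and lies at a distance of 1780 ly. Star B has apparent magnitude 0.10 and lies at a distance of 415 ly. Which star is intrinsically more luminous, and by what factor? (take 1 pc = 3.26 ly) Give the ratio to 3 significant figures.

Star A: d = 1780 ly / 3.26 = 546.0 pc
Star A: M = m − 5 log₁₀ d + 5 = 2.61 − 5·2.7372 + 5 = -6.076
Star B: d = 415 ly / 3.26 = 127.3 pc
Star B: M = m − 5 log₁₀ d + 5 = 0.10 − 5·2.1048 + 5 = -5.424
ΔM = M_A − M_B = -6.076 − (-5.424) = -0.652; smaller M is more luminous → Star A.
L ratio = 10^(0.4 |ΔM|) = 10^0.261 = 1.823

Star A is more luminous, by a factor of 1.82.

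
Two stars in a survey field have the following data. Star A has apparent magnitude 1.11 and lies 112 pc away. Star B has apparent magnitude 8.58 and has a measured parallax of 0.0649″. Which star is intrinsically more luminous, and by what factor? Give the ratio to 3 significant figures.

Star A: M = m − 5 log₁₀ d + 5 = 1.11 − 5·2.0492 + 5 = -4.136
Star B: d = 1/p = 1/0.0649″ = 15.41 pc
Star B: M = m − 5 log₁₀ d + 5 = 8.58 − 5·1.1878 + 5 = 7.641
ΔM = M_A − M_B = -4.136 − (7.641) = -11.777; smaller M is more luminous → Star A.
L ratio = 10^(0.4 |ΔM|) = 10^4.711 = 51400

Star A is more luminous, by a factor of 51400.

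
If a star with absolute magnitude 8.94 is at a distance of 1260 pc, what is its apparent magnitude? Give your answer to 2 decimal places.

m ≈ 19.44

m = M + 5 log₁₀ d − 5 = 8.94 + 5·3.1004 − 5 = 19.442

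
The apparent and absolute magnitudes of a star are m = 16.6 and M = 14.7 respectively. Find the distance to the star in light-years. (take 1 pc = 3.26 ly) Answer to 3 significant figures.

Distance modulus: m − M = 16.6 − (14.7) = 1.900
m − M = 5 log₁₀ d − 5
log₁₀ d = (m − M)/5 + 1 = 1.3800
d = 10^1.3800 = 23.99 pc
= 78.20 ly

d ≈ 78.2 ly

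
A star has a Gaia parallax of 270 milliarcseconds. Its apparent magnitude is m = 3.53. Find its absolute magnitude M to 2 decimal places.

M ≈ 5.69

p = 270 mas = 0.270″ → d = 1/p = 3.704 pc
5 log₁₀(d/10 pc) = 5 log₁₀(3.704) − 5 = -2.157
M = m − 5 log₁₀(d/10) = 3.53 + 2.157 = 5.687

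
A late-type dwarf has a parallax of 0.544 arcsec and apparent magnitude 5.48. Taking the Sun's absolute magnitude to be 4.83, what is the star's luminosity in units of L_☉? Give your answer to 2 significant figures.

L/L_☉ ≈ 0.019

d = 1/p = 1/0.544″ = 1.838 pc
M = m − 5 log₁₀ d + 5 = 5.48 − 5·0.2644 + 5 = 9.158
M − M_☉ = 9.158 − 4.83 = 4.328
L/L_☉ = 10^(−0.4 × 4.328) = 0.01857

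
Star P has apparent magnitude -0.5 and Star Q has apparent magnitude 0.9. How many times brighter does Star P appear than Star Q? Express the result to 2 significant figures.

3.6

Magnitude difference = -1.4
Flux ratio = 10^(−0.4 Δm) = 10^(−0.4 × -1.4) = 10^0.560 = 3.631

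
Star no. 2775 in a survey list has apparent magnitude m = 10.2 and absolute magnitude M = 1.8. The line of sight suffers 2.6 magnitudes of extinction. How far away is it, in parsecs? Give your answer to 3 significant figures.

m − M = 5 log₁₀(d/10 pc) + A  ⇒  10.2 − (1.8) − 2.6 = 5 log₁₀(d/10)
5.800 = 5 log₁₀(d/10)
log₁₀ d = (m − M − A)/5 + 1 = 2.1600
d = 10^2.1600 = 144.5 pc

d ≈ 145 pc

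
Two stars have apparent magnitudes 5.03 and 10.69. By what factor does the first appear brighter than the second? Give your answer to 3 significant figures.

184

Magnitude difference = -5.66
Flux ratio = 10^(−0.4 Δm) = 10^(−0.4 × -5.66) = 10^2.264 = 183.7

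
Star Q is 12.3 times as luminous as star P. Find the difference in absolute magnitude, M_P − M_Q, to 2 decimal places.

Pogson: ΔM = −2.5 log₁₀(ratio) = −2.5 log₁₀(12.3) = −2.5 × 1.0899 = -2.725
Star Q is brighter so has the smaller magnitude: M_P − M_Q is positive.

M_P − M_Q ≈ 2.72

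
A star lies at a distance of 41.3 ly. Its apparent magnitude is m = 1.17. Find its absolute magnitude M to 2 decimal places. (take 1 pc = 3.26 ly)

M ≈ 0.66

d = 41.3 ly / 3.26 = 12.67 pc
5 log₁₀(d/10 pc) = 5 log₁₀(12.67) − 5 = 0.514
M = m − 5 log₁₀(d/10) = 1.17 − 0.514 = 0.656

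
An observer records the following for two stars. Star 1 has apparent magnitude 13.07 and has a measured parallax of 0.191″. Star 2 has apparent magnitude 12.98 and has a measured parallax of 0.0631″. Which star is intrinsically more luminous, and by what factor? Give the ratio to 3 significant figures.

Star 1: d = 1/p = 1/0.191″ = 5.236 pc
Star 1: M = m − 5 log₁₀ d + 5 = 13.07 − 5·0.7190 + 5 = 14.475
Star 2: d = 1/p = 1/0.0631″ = 15.85 pc
Star 2: M = m − 5 log₁₀ d + 5 = 12.98 − 5·1.2000 + 5 = 11.980
ΔM = M_1 − M_2 = 14.475 − (11.980) = 2.495; smaller M is more luminous → Star 2.
L ratio = 10^(0.4 |ΔM|) = 10^0.998 = 9.954

Star 2 is more luminous, by a factor of 9.95.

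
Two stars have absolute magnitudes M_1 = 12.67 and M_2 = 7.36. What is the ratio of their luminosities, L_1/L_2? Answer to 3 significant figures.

L_1/L_2 ≈ 7.52×10^-3

ΔM = M_1 − M_2 = 5.31
L_1/L_2 = 10^(−0.4 ΔM) = 10^-2.124 = 7.516×10^-3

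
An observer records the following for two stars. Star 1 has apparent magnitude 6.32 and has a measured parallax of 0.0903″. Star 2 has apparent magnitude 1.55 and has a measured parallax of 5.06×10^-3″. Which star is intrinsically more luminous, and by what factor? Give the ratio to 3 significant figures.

Star 1: d = 1/p = 1/0.0903″ = 11.07 pc
Star 1: M = m − 5 log₁₀ d + 5 = 6.32 − 5·1.0443 + 5 = 6.098
Star 2: d = 1/p = 1/5.06×10^-3″ = 197.6 pc
Star 2: M = m − 5 log₁₀ d + 5 = 1.55 − 5·2.2958 + 5 = -4.929
ΔM = M_1 − M_2 = 6.098 − (-4.929) = 11.028; smaller M is more luminous → Star 2.
L ratio = 10^(0.4 |ΔM|) = 10^4.411 = 25770

Star 2 is more luminous, by a factor of 25800.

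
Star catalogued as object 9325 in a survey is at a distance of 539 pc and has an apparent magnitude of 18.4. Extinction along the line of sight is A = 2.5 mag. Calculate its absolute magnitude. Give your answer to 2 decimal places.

5 log₁₀(d/10 pc) = 5 log₁₀(539.0) − 5 = 8.658
M = m − 5 log₁₀(d/10) − A = 18.4 − 8.658 − 2.5 = 7.242

M ≈ 7.24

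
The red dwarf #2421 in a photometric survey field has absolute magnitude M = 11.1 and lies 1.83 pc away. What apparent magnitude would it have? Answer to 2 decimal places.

m = M + 5 log₁₀ d − 5 = 11.1 + 5·0.2625 − 5 = 7.412

m ≈ 7.41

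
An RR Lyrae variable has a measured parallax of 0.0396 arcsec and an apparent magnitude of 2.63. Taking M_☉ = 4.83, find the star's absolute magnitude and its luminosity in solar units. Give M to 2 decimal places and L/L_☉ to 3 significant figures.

M ≈ 0.62; L/L_☉ ≈ 48.4

d = 1/p = 1/0.0396″ = 25.25 pc
M = m − 5 log₁₀ d + 5 = 2.63 − 5·1.4023 + 5 = 0.618
M − M_☉ = 0.618 − 4.83 = -4.212
L/L_☉ = 10^(−0.4 × -4.212) = 48.37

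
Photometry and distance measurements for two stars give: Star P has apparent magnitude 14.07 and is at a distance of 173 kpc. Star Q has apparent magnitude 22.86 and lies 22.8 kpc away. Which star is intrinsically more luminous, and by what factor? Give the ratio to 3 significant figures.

Star P is more luminous, by a factor of 189000.

Star P: d = 173 kpc = 173000 pc
Star P: M = m − 5 log₁₀ d + 5 = 14.07 − 5·5.2380 + 5 = -7.120
Star Q: d = 22.8 kpc = 22800 pc
Star Q: M = m − 5 log₁₀ d + 5 = 22.86 − 5·4.3579 + 5 = 6.070
ΔM = M_P − M_Q = -7.120 − (6.070) = -13.191; smaller M is more luminous → Star P.
L ratio = 10^(0.4 |ΔM|) = 10^5.276 = 188900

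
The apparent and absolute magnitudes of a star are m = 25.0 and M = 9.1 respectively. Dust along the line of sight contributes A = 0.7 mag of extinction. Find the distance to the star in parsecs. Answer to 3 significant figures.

m − M = 5 log₁₀(d/10 pc) + A  ⇒  25.0 − (9.1) − 0.7 = 5 log₁₀(d/10)
15.200 = 5 log₁₀(d/10)
log₁₀ d = (m − M − A)/5 + 1 = 4.0400
d = 10^4.0400 = 10960 pc

d ≈ 11000 pc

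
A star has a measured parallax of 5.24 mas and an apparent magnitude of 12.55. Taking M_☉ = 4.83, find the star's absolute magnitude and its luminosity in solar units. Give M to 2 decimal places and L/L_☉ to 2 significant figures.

d = 1/p = 1000/5.24 mas = 190.8 pc
M = m − 5 log₁₀ d + 5 = 12.55 − 5·2.2807 + 5 = 6.147
M − M_☉ = 6.147 − 4.83 = 1.317
L/L_☉ = 10^(−0.4 × 1.317) = 0.2974

M ≈ 6.15; L/L_☉ ≈ 0.30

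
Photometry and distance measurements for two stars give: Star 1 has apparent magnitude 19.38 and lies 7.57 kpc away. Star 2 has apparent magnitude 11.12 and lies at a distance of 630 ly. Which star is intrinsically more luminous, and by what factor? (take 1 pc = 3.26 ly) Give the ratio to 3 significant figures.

Star 1: d = 7.57 kpc = 7570 pc
Star 1: M = m − 5 log₁₀ d + 5 = 19.38 − 5·3.8791 + 5 = 4.985
Star 2: d = 630 ly / 3.26 = 193.3 pc
Star 2: M = m − 5 log₁₀ d + 5 = 11.12 − 5·2.2861 + 5 = 4.689
ΔM = M_1 − M_2 = 4.985 − (4.689) = 0.295; smaller M is more luminous → Star 2.
L ratio = 10^(0.4 |ΔM|) = 10^0.118 = 1.312

Star 2 is more luminous, by a factor of 1.31.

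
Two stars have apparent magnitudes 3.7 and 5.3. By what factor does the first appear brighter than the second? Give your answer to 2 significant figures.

4.4

Magnitude difference = -1.6
Flux ratio = 10^(−0.4 Δm) = 10^(−0.4 × -1.6) = 10^0.640 = 4.365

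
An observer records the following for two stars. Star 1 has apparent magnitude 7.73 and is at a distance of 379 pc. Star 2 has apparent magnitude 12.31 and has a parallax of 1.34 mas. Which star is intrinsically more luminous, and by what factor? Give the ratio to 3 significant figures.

Star 1 is more luminous, by a factor of 17.5.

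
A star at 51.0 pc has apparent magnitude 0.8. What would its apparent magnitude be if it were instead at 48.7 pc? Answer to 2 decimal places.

m ≈ 0.70

Flux ∝ 1/d², so Δm = 5 log₁₀(d₂/d₁) = 5 log₁₀(48.7/51.0) = -0.100
m₂ = m₁ + Δm = 0.8 + (-0.100) = 0.700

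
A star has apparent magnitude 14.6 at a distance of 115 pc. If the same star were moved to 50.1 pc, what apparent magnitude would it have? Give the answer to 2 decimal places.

m ≈ 12.80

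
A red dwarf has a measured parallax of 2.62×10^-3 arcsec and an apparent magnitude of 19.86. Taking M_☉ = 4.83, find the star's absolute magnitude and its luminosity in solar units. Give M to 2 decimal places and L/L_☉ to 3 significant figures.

d = 1/p = 1/2.62×10^-3″ = 381.7 pc
M = m − 5 log₁₀ d + 5 = 19.86 − 5·2.5817 + 5 = 11.952
M − M_☉ = 11.952 − 4.83 = 7.122
L/L_☉ = 10^(−0.4 × 7.122) = 1.417×10^-3

M ≈ 11.95; L/L_☉ ≈ 1.42×10^-3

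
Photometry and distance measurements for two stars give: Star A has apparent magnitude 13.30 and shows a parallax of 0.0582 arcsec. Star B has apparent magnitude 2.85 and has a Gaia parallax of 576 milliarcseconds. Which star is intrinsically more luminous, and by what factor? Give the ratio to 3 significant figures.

Star A: d = 1/p = 1/0.0582″ = 17.18 pc
Star A: M = m − 5 log₁₀ d + 5 = 13.30 − 5·1.2351 + 5 = 12.125
Star B: p = 576 mas = 0.576″ → d = 1/p = 1.736 pc
Star B: M = m − 5 log₁₀ d + 5 = 2.85 − 5·0.2396 + 5 = 6.652
ΔM = M_A − M_B = 12.125 − (6.652) = 5.473; smaller M is more luminous → Star B.
L ratio = 10^(0.4 |ΔM|) = 10^2.189 = 154.5

Star B is more luminous, by a factor of 155.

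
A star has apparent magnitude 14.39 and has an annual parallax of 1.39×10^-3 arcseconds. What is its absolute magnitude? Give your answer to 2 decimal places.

d = 1/p = 1/1.39×10^-3″ = 719.4 pc
5 log₁₀(d/10 pc) = 5 log₁₀(719.4) − 5 = 9.285
M = m − 5 log₁₀(d/10) = 14.39 − 9.285 = 5.105

M ≈ 5.11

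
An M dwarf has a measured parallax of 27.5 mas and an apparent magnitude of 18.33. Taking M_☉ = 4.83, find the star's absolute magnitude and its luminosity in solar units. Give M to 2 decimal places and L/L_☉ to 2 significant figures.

M ≈ 15.53; L/L_☉ ≈ 5.3×10^-5

d = 1/p = 1000/27.5 mas = 36.36 pc
M = m − 5 log₁₀ d + 5 = 18.33 − 5·1.5607 + 5 = 15.527
M − M_☉ = 15.527 − 4.83 = 10.697
L/L_☉ = 10^(−0.4 × 10.697) = 5.264×10^-5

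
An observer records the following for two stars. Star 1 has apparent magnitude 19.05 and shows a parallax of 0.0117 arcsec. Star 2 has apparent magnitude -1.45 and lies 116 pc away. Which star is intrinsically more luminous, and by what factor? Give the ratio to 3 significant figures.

Star 2 is more luminous, by a factor of 2.92×10^8.

Star 1: d = 1/p = 1/0.0117″ = 85.47 pc
Star 1: M = m − 5 log₁₀ d + 5 = 19.05 − 5·1.9318 + 5 = 14.391
Star 2: M = m − 5 log₁₀ d + 5 = -1.45 − 5·2.0645 + 5 = -6.772
ΔM = M_1 − M_2 = 14.391 − (-6.772) = 21.163; smaller M is more luminous → Star 2.
L ratio = 10^(0.4 |ΔM|) = 10^8.465 = 2.919×10^8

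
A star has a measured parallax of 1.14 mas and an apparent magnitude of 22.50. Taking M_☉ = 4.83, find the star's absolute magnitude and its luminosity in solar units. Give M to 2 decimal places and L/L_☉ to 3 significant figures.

d = 1/p = 1000/1.14 mas = 877.2 pc
M = m − 5 log₁₀ d + 5 = 22.50 − 5·2.9431 + 5 = 12.785
M − M_☉ = 12.785 − 4.83 = 7.955
L/L_☉ = 10^(−0.4 × 7.955) = 6.579×10^-4

M ≈ 12.78; L/L_☉ ≈ 6.58×10^-4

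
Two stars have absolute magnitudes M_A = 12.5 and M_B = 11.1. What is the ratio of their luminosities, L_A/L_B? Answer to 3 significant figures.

ΔM = M_A − M_B = 1.4
L_A/L_B = 10^(−0.4 ΔM) = 10^-0.560 = 0.2754

L_A/L_B ≈ 0.275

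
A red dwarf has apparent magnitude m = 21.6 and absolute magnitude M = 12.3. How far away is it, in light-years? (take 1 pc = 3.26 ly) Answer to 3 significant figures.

d ≈ 2360 ly

Distance modulus: m − M = 21.6 − (12.3) = 9.300
m − M = 5 log₁₀ d − 5
log₁₀ d = (m − M)/5 + 1 = 2.8600
d = 10^2.8600 = 724.4 pc
= 2362 ly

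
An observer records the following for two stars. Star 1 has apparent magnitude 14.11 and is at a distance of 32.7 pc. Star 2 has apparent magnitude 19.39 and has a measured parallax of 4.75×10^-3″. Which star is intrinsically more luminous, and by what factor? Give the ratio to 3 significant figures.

Star 1 is more luminous, by a factor of 3.12.

Star 1: M = m − 5 log₁₀ d + 5 = 14.11 − 5·1.5145 + 5 = 11.537
Star 2: d = 1/p = 1/4.75×10^-3″ = 210.5 pc
Star 2: M = m − 5 log₁₀ d + 5 = 19.39 − 5·2.3233 + 5 = 12.773
ΔM = M_1 − M_2 = 11.537 − (12.773) = -1.236; smaller M is more luminous → Star 1.
L ratio = 10^(0.4 |ΔM|) = 10^0.494 = 3.122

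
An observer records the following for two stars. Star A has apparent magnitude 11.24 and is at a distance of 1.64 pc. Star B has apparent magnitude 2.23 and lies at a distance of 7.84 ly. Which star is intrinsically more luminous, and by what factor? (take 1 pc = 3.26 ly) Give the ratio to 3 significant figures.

Star B is more luminous, by a factor of 8640.

Star A: M = m − 5 log₁₀ d + 5 = 11.24 − 5·0.2148 + 5 = 15.166
Star B: d = 7.84 ly / 3.26 = 2.405 pc
Star B: M = m − 5 log₁₀ d + 5 = 2.23 − 5·0.3811 + 5 = 5.325
ΔM = M_A − M_B = 15.166 − (5.325) = 9.841; smaller M is more luminous → Star B.
L ratio = 10^(0.4 |ΔM|) = 10^3.937 = 8640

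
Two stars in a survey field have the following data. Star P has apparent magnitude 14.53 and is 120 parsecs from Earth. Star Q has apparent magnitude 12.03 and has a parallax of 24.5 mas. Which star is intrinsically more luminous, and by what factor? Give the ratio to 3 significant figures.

Star Q is more luminous, by a factor of 1.16.

Star P: M = m − 5 log₁₀ d + 5 = 14.53 − 5·2.0792 + 5 = 9.134
Star Q: p = 24.5 mas = 0.0245″ → d = 1/p = 40.82 pc
Star Q: M = m − 5 log₁₀ d + 5 = 12.03 − 5·1.6108 + 5 = 8.976
ΔM = M_P − M_Q = 9.134 − (8.976) = 0.158; smaller M is more luminous → Star Q.
L ratio = 10^(0.4 |ΔM|) = 10^0.063 = 1.157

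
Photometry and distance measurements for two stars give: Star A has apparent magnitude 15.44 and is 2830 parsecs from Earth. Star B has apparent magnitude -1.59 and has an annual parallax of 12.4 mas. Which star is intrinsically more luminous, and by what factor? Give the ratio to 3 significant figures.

Star A: M = m − 5 log₁₀ d + 5 = 15.44 − 5·3.4518 + 5 = 3.181
Star B: p = 12.4 mas = 0.0124″ → d = 1/p = 80.65 pc
Star B: M = m − 5 log₁₀ d + 5 = -1.59 − 5·1.9066 + 5 = -6.123
ΔM = M_A − M_B = 3.181 − (-6.123) = 9.304; smaller M is more luminous → Star B.
L ratio = 10^(0.4 |ΔM|) = 10^3.722 = 5267

Star B is more luminous, by a factor of 5270.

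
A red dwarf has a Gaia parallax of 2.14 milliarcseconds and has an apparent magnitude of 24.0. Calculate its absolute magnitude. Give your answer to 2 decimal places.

M ≈ 15.65

p = 2.14 mas = 2.14×10^-3″ → d = 1/p = 467.3 pc
5 log₁₀(d/10 pc) = 5 log₁₀(467.3) − 5 = 8.348
M = m − 5 log₁₀(d/10) = 24.0 − 8.348 = 15.652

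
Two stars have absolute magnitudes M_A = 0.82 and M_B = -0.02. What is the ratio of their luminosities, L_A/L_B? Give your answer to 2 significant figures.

ΔM = M_A − M_B = 0.84
L_A/L_B = 10^(−0.4 ΔM) = 10^-0.336 = 0.4613

L_A/L_B ≈ 0.46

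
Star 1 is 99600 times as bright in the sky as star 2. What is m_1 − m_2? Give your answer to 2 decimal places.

m_1 − m_2 ≈ -12.50

Pogson: Δm = −2.5 log₁₀(ratio) = −2.5 log₁₀(99600) = −2.5 × 4.9983 = -12.496
Star 1 is brighter, so it has the smaller magnitude: the difference is negative.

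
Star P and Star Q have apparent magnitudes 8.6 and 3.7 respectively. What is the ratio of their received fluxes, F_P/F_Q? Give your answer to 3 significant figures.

F_P/F_Q ≈ 0.0110

Δm = 8.6 − (3.7) = 4.9
Flux ratio = 10^(−0.4 Δm) = 10^(−0.4 × 4.9) = 10^-1.960 = 0.01096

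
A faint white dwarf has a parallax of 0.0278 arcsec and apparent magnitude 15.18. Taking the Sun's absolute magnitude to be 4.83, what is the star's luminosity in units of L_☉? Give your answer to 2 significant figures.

d = 1/p = 1/0.0278″ = 35.97 pc
M = m − 5 log₁₀ d + 5 = 15.18 − 5·1.5560 + 5 = 12.400
M − M_☉ = 12.400 − 4.83 = 7.570
L/L_☉ = 10^(−0.4 × 7.570) = 9.374×10^-4

L/L_☉ ≈ 9.4×10^-4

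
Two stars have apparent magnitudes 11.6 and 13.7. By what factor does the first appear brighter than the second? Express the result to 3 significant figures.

6.92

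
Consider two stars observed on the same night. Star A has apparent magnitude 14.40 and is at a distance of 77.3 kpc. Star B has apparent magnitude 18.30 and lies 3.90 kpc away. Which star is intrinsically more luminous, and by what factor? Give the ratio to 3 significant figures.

Star A is more luminous, by a factor of 14300.

Star A: d = 77.3 kpc = 77300 pc
Star A: M = m − 5 log₁₀ d + 5 = 14.40 − 5·4.8882 + 5 = -5.041
Star B: d = 3.90 kpc = 3900 pc
Star B: M = m − 5 log₁₀ d + 5 = 18.30 − 5·3.5911 + 5 = 5.345
ΔM = M_A − M_B = -5.041 − (5.345) = -10.386; smaller M is more luminous → Star A.
L ratio = 10^(0.4 |ΔM|) = 10^4.154 = 14260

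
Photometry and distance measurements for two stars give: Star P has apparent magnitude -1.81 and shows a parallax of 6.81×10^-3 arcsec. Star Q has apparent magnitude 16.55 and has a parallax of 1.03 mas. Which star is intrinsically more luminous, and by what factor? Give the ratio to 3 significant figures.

Star P is more luminous, by a factor of 505000.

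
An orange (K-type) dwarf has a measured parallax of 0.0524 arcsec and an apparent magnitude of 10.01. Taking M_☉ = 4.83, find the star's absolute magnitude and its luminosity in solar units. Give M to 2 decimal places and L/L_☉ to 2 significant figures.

d = 1/p = 1/0.0524″ = 19.08 pc
M = m − 5 log₁₀ d + 5 = 10.01 − 5·1.2807 + 5 = 8.607
M − M_☉ = 8.607 − 4.83 = 3.777
L/L_☉ = 10^(−0.4 × 3.777) = 0.03086

M ≈ 8.61; L/L_☉ ≈ 0.031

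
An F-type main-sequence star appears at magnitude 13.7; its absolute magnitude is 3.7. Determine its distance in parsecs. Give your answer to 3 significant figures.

d ≈ 1000 pc

Distance modulus: m − M = 13.7 − (3.7) = 10.000
m − M = 5 log₁₀ d − 5
log₁₀ d = (m − M)/5 + 1 = 3.0000
d = 10^3.0000 = 1000 pc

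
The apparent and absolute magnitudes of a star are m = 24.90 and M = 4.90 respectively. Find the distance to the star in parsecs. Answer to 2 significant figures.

d ≈ 100000 pc

μ = m − M = 20.000
m − M = 5 log₁₀ d − 5
log₁₀ d = (m − M)/5 + 1 = 5.0000
d = 10^5.0000 = 100000 pc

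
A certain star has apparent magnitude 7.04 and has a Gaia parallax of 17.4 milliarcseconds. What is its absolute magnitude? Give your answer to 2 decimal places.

M ≈ 3.24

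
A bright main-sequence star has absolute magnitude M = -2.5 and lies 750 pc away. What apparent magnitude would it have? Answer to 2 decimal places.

m ≈ 6.88

m = M + 5 log₁₀ d − 5 = -2.5 + 5·2.8751 − 5 = 6.875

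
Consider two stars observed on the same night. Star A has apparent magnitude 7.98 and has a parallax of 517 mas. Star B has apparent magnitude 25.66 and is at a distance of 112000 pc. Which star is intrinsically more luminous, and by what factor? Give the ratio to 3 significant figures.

Star B is more luminous, by a factor of 284.

Star A: p = 517 mas = 0.517″ → d = 1/p = 1.934 pc
Star A: M = m − 5 log₁₀ d + 5 = 7.98 − 5·0.2865 + 5 = 11.547
Star B: M = m − 5 log₁₀ d + 5 = 25.66 − 5·5.0492 + 5 = 5.414
ΔM = M_A − M_B = 11.547 − (5.414) = 6.134; smaller M is more luminous → Star B.
L ratio = 10^(0.4 |ΔM|) = 10^2.453 = 284.1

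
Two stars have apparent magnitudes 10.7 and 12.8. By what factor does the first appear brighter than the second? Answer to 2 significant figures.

6.9

Magnitude difference = -2.1
Flux ratio = 10^(−0.4 Δm) = 10^(−0.4 × -2.1) = 10^0.840 = 6.918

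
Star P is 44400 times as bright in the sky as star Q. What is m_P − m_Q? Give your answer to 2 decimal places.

Pogson: Δm = −2.5 log₁₀(ratio) = −2.5 log₁₀(44400) = −2.5 × 4.6474 = -11.618
Star P is brighter, so it has the smaller magnitude: the difference is negative.

m_P − m_Q ≈ -11.62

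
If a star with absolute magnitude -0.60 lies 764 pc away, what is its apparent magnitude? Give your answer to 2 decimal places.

m ≈ 8.82

m = M + 5 log₁₀ d − 5 = -0.60 + 5·2.8831 − 5 = 8.815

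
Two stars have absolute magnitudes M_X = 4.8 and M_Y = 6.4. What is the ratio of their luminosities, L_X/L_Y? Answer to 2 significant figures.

L_X/L_Y ≈ 4.4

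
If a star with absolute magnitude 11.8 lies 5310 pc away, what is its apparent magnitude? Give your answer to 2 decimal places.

m ≈ 25.43

m = M + 5 log₁₀ d − 5 = 11.8 + 5·3.7251 − 5 = 25.425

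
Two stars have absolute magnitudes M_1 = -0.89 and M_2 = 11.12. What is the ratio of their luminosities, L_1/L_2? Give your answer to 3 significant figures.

L_1/L_2 ≈ 63700

ΔM = M_1 − M_2 = -12.01
L_1/L_2 = 10^(−0.4 ΔM) = 10^4.804 = 63680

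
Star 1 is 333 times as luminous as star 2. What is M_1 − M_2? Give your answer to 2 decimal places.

M_1 − M_2 ≈ -6.31

Pogson: ΔM = −2.5 log₁₀(ratio) = −2.5 log₁₀(333) = −2.5 × 2.5224 = -6.306
Star 1 is brighter, so it has the smaller magnitude: the difference is negative.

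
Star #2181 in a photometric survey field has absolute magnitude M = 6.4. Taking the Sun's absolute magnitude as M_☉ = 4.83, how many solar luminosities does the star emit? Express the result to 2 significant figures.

M − M_☉ = 6.4 − 4.83 = 1.570
L/L_☉ = 10^(−0.4 (M − M_☉)) = 10^-0.628 = 0.2355

L/L_☉ ≈ 0.24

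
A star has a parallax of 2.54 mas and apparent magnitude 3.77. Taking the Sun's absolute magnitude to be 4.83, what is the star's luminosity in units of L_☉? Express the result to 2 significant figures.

L/L_☉ ≈ 4100

d = 1/p = 1000/2.54 mas = 393.7 pc
M = m − 5 log₁₀ d + 5 = 3.77 − 5·2.5952 + 5 = -4.206
M − M_☉ = -4.206 − 4.83 = -9.036
L/L_☉ = 10^(−0.4 × -9.036) = 4115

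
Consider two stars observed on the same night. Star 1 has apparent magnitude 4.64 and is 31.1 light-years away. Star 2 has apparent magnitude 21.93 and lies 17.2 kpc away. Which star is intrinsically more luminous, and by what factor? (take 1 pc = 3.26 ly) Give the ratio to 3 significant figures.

Star 1: d = 31.1 ly / 3.26 = 9.540 pc
Star 1: M = m − 5 log₁₀ d + 5 = 4.64 − 5·0.9795 + 5 = 4.742
Star 2: d = 17.2 kpc = 17200 pc
Star 2: M = m − 5 log₁₀ d + 5 = 21.93 − 5·4.2355 + 5 = 5.752
ΔM = M_1 − M_2 = 4.742 − (5.752) = -1.010; smaller M is more luminous → Star 1.
L ratio = 10^(0.4 |ΔM|) = 10^0.404 = 2.535

Star 1 is more luminous, by a factor of 2.54.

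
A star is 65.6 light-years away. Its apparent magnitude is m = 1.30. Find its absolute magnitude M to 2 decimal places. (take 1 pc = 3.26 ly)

d = 65.6 ly / 3.26 = 20.12 pc
5 log₁₀(d/10 pc) = 5 log₁₀(20.12) − 5 = 1.518
M = m − 5 log₁₀(d/10) = 1.30 − 1.518 = -0.218

M ≈ -0.22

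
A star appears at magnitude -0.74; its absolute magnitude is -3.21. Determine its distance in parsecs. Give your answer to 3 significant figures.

Distance modulus: m − M = -0.74 − (-3.21) = 2.470
m − M = 5 log₁₀ d − 5
log₁₀ d = (m − M)/5 + 1 = 1.4940
d = 10^1.4940 = 31.19 pc

d ≈ 31.2 pc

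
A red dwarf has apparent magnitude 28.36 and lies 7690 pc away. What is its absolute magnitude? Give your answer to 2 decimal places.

5 log₁₀(d/10 pc) = 5 log₁₀(7690) − 5 = 14.430
M = m − 5 log₁₀(d/10) = 28.36 − 14.430 = 13.930

M ≈ 13.93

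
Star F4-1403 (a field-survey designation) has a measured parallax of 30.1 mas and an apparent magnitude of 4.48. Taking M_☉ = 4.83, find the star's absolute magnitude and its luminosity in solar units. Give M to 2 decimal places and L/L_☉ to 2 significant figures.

M ≈ 1.87; L/L_☉ ≈ 15

d = 1/p = 1000/30.1 mas = 33.22 pc
M = m − 5 log₁₀ d + 5 = 4.48 − 5·1.5214 + 5 = 1.873
M − M_☉ = 1.873 − 4.83 = -2.957
L/L_☉ = 10^(−0.4 × -2.957) = 15.24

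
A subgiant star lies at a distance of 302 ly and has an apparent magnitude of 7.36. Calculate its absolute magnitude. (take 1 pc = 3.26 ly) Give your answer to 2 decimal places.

M ≈ 2.53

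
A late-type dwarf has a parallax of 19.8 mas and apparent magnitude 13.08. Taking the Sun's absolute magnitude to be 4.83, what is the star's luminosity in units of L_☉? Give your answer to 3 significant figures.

d = 1/p = 1000/19.8 mas = 50.51 pc
M = m − 5 log₁₀ d + 5 = 13.08 − 5·1.7033 + 5 = 9.563
M − M_☉ = 9.563 − 4.83 = 4.733
L/L_☉ = 10^(−0.4 × 4.733) = 0.01278

L/L_☉ ≈ 0.0128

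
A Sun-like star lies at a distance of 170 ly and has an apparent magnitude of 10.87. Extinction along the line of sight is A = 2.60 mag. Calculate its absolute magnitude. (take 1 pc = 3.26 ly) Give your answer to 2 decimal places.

d = 170 ly / 3.26 = 52.15 pc
5 log₁₀(d/10 pc) = 5 log₁₀(52.15) − 5 = 3.586
M = m − 5 log₁₀(d/10) − A = 10.87 − 3.586 − 2.60 = 4.684

M ≈ 4.68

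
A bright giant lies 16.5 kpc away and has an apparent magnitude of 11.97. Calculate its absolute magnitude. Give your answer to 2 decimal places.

d = 16.5 kpc = 16500 pc
5 log₁₀(d/10 pc) = 5 log₁₀(16500) − 5 = 16.087
M = m − 5 log₁₀(d/10) = 11.97 − 16.087 = -4.117

M ≈ -4.12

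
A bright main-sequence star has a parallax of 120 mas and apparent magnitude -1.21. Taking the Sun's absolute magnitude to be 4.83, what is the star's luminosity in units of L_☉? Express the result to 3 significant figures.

L/L_☉ ≈ 181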